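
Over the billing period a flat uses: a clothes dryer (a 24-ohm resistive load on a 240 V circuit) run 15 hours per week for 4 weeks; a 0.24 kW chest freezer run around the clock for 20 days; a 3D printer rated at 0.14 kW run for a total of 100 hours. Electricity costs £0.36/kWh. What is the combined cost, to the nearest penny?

clothes dryer: Power = V²/R = 240²/24 = 2400 W = 2.4 kW
clothes dryer: Runtime = 15 h/week × 4 weeks = 60 h
clothes dryer: 2.4 kW × 60 h = 144 kWh
chest freezer: Runtime = 24 h × 20 = 480 h
chest freezer: 0.24 kW × 480 h = 115.2 kWh
3D printer: 0.14 kW × 100 h = 14 kWh
Total energy = 273.2 kWh
Cost = 273.2 × £0.36 = £98.35

£98.35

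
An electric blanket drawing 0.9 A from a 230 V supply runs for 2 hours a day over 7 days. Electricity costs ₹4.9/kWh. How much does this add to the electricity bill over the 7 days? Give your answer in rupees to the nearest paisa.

₹14.20

Power = 0.9 A × 230 V = 207 W = 0.207 kW
Runtime = 2 h/day × 7 days = 14 h
Energy = 0.207 kW × 14 h = 2.898 kWh
Cost = 2.898 kWh × ₹4.9/kWh = ₹14.20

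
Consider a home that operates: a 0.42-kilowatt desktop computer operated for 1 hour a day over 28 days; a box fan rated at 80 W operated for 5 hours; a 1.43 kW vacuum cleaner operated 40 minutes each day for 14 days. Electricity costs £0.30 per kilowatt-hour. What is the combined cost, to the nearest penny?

£7.65

desktop computer: Runtime = 1 h/day × 28 days = 28 h
desktop computer: 0.42 kW × 28 h = 11.76 kWh
box fan: 0.08 kW × 5 h = 0.4 kWh
vacuum cleaner: Runtime = 40 min × 14 = 560 min = 9.333333… h
vacuum cleaner: 1.43 kW × 9.333333… h = 13.346666… kWh
Total energy = 25.506666… kWh
Cost = 25.506666… × £0.30 = £7.65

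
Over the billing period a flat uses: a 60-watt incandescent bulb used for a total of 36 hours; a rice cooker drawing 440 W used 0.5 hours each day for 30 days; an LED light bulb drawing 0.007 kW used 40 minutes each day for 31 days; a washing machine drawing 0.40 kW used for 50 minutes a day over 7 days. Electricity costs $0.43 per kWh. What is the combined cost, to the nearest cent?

$4.83

incandescent bulb: 0.06 kW × 36 h = 2.16 kWh
rice cooker: Runtime = 0.5 h/day × 30 days = 15 h
rice cooker: 0.44 kW × 15 h = 6.6 kWh
LED light bulb: Runtime = 40 min × 31 = 1240 min = 20.666666… h
LED light bulb: 0.007 kW × 20.666666… h = 0.144666… kWh
washing machine: Runtime = 50 min × 7 = 350 min = 5.833333… h
washing machine: 0.4 kW × 5.833333… h = 2.333333… kWh
Total energy = 11.238 kWh
Cost = 11.238 × $0.43 = $4.83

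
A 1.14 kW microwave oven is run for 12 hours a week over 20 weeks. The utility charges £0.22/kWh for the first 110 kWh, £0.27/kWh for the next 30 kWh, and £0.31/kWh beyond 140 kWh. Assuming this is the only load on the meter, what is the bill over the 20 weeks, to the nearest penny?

£73.72

Runtime = 12 h/week × 20 weeks = 240 h
Energy = 1.14 kW × 240 h = 273.6 kWh
Tier 1 (0–110 kWh): 110 × £0.22 = £24.2
Tier 2 (110–140 kWh): 30 × £0.27 = £8.1
Above 140 kWh: 133.6 × £0.31 = £41.416
Bill = £73.72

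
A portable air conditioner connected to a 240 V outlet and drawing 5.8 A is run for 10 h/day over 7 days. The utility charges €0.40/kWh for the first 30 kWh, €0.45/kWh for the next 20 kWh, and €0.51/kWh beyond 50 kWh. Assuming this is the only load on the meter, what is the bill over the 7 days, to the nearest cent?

Power = 5.8 A × 240 V = 1392 W = 1.392 kW
Runtime = 10 h/day × 7 days = 70 h
Energy = 1.392 kW × 70 h = 97.44 kWh
Tier 1 (0–30 kWh): 30 × €0.40 = €12
Tier 2 (30–50 kWh): 20 × €0.45 = €9
Above 50 kWh: 47.44 × €0.51 = €24.1944
Bill = €45.19

€45.19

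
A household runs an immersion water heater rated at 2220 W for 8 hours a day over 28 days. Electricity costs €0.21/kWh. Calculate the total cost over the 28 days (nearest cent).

€104.43

Runtime = 8 h/day × 28 days = 224 h
Energy = 2.22 kW × 224 h = 497.28 kWh
Cost = 497.28 kWh × €0.21/kWh = €104.43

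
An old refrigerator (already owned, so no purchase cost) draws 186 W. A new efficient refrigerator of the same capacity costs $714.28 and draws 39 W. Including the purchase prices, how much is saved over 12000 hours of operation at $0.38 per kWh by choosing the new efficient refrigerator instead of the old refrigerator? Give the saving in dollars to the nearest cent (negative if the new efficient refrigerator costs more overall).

-$43.96

old refrigerator: $0.00 + (186/1000) kW × 12000 h × $0.38 = $0.00 + $848.16 = $848.16
new efficient refrigerator: $714.28 + (39/1000) kW × 12000 h × $0.38 = $714.28 + $177.84 = $892.12
Saving = $848.16 − $892.12 = −$43.96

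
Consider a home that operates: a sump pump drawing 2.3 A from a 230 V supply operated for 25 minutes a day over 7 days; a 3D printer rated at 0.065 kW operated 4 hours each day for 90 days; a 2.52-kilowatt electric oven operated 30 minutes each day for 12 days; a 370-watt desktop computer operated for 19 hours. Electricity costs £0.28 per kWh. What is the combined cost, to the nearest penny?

£13.19

sump pump: Power = 2.3 A × 230 V = 529 W = 0.529 kW
sump pump: Runtime = 25 min × 7 = 175 min = 2.916666… h
sump pump: 0.529 kW × 2.916666… h = 1.542916… kWh
3D printer: Runtime = 4 h/day × 90 days = 360 h
3D printer: 0.065 kW × 360 h = 23.4 kWh
electric oven: Runtime = 30 min × 12 = 360 min = 6 h
electric oven: 2.52 kW × 6 h = 15.12 kWh
desktop computer: 0.37 kW × 19 h = 7.03 kWh
Total energy = 47.092916… kWh
Cost = 47.092916… × £0.28 = £13.19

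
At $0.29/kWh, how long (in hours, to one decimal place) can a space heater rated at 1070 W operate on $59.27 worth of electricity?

191.0 h

Energy available = $59.27 ÷ $0.29/kWh = 204.3793 kWh
Hours = 204.3793 kWh ÷ 1.07 kW = 191.0 h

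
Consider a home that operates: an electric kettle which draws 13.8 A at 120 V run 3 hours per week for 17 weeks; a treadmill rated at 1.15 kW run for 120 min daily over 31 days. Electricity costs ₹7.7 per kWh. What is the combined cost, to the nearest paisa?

electric kettle: Power = 13.8 A × 120 V = 1656 W = 1.656 kW
electric kettle: Runtime = 3 h/week × 17 weeks = 51 h
electric kettle: 1.656 kW × 51 h = 84.456 kWh
treadmill: Runtime = 120 min × 31 = 3720 min = 62 h
treadmill: 1.15 kW × 62 h = 71.3 kWh
Total energy = 155.756 kWh
Cost = 155.756 × ₹7.7 = ₹1199.32

₹1199.32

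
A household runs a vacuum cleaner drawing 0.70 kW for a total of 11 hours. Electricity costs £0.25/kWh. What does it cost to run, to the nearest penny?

£1.93

Energy = 0.7 kW × 11 h = 7.7 kWh
Cost = 7.7 kWh × £0.25/kWh = £1.93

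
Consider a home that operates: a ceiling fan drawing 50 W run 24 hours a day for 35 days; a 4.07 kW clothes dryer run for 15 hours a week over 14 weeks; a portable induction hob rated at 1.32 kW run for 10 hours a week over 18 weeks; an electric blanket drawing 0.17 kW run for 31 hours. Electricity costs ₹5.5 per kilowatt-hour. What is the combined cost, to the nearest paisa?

₹6267.64

ceiling fan: Runtime = 24 h × 35 = 840 h
ceiling fan: 0.05 kW × 840 h = 42 kWh
clothes dryer: Runtime = 15 h/week × 14 weeks = 210 h
clothes dryer: 4.07 kW × 210 h = 854.7 kWh
portable induction hob: Runtime = 10 h/week × 18 weeks = 180 h
portable induction hob: 1.32 kW × 180 h = 237.6 kWh
electric blanket: 0.17 kW × 31 h = 5.27 kWh
Total energy = 1139.57 kWh
Cost = 1139.57 × ₹5.5 = ₹6267.64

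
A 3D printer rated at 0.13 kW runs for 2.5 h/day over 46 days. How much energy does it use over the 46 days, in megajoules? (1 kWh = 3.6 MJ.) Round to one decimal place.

53.8 MJ

Runtime = 2.5 h/day × 46 days = 115 h
Energy = 0.13 kW × 115 h = 14.95 kWh
= 14.95 × 3.6 MJ = 53.8 MJ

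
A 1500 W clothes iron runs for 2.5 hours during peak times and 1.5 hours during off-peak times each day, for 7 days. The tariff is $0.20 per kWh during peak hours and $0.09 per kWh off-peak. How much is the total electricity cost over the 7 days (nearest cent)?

$6.67

Peak energy = 1.5 kW × 2.5 h × 7 = 26.25 kWh
Off-peak energy = 1.5 kW × 1.5 h × 7 = 15.75 kWh
Cost = 26.25 × $0.20 + 15.75 × $0.09 = $5.25 + $1.4175 = $6.67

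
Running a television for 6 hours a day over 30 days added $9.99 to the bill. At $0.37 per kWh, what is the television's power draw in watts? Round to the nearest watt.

Energy = $9.99 ÷ $0.37/kWh = 27 kWh
Runtime = 6 h/day × 30 days = 180 h
Power = 27 kWh ÷ 180 h = 0.15 kW = 150 W

150 W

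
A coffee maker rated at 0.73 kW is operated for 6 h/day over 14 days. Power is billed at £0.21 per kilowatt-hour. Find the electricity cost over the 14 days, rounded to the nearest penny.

Runtime = 6 h/day × 14 days = 84 h
Energy = 0.73 kW × 84 h = 61.32 kWh
Cost = 61.32 kWh × £0.21/kWh = £12.88

£12.88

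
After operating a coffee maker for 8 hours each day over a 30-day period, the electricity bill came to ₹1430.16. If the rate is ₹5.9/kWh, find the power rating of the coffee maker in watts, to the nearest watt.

1010 W

Energy = ₹1430.16 ÷ ₹5.9/kWh = 242.4 kWh
Runtime = 8 h/day × 30 days = 240 h
Power = 242.4 kWh ÷ 240 h = 1.01 kW = 1010 W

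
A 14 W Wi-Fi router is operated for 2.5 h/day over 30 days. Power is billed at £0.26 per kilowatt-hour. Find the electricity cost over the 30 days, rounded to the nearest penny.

£0.27

Runtime = 2.5 h/day × 30 days = 75 h
Energy = 0.014 kW × 75 h = 1.05 kWh
Cost = 1.05 kWh × £0.26/kWh = £0.27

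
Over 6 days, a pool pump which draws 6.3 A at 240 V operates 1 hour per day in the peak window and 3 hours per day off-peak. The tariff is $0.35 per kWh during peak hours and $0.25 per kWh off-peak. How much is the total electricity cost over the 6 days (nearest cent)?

Power = 6.3 A × 240 V = 1512 W = 1.512 kW
Peak energy = 1.512 kW × 1 h × 6 = 9.072 kWh
Off-peak energy = 1.512 kW × 3 h × 6 = 27.216 kWh
Cost = 9.072 × $0.35 + 27.216 × $0.25 = $3.1752 + $6.804 = $9.98

$9.98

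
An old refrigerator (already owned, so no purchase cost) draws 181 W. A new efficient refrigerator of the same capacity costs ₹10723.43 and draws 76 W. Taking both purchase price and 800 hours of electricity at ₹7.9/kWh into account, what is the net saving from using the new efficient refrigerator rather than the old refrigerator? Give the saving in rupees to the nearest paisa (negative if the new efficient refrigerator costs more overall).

old refrigerator: ₹0.00 + (181/1000) kW × 800 h × ₹7.9 = ₹0.00 + ₹1143.92 = ₹1143.92
new efficient refrigerator: ₹10723.43 + (76/1000) kW × 800 h × ₹7.9 = ₹10723.43 + ₹480.32 = ₹11203.75
Saving = ₹1143.92 − ₹11203.75 = −₹10059.83

-₹10059.83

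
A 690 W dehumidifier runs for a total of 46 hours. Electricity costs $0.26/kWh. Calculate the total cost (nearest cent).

Energy = 0.69 kW × 46 h = 31.74 kWh
Cost = 31.74 kWh × $0.26/kWh = $8.25

$8.25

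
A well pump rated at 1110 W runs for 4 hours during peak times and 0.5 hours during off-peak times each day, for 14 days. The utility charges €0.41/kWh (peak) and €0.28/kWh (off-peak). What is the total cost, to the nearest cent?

€27.66

Peak energy = 1.11 kW × 4 h × 14 = 62.16 kWh
Off-peak energy = 1.11 kW × 0.5 h × 14 = 7.77 kWh
Cost = 62.16 × €0.41 + 7.77 × €0.28 = €25.4856 + €2.1756 = €27.66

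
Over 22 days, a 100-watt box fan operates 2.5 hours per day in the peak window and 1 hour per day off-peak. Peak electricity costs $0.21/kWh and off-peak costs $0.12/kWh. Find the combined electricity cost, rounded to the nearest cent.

$1.42

Peak energy = 0.1 kW × 2.5 h × 22 = 5.5 kWh
Off-peak energy = 0.1 kW × 1 h × 22 = 2.2 kWh
Cost = 5.5 × $0.21 + 2.2 × $0.12 = $1.155 + $0.264 = $1.42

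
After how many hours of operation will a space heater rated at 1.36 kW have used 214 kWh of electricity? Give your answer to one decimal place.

Hours = 214 kWh ÷ 1.36 kW = 157.4 h

157.4 h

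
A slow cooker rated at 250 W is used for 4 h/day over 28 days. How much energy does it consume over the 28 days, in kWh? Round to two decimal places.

28.00 kWh

Runtime = 4 h/day × 28 days = 112 h
Energy = 0.25 kW × 112 h = 28 kWh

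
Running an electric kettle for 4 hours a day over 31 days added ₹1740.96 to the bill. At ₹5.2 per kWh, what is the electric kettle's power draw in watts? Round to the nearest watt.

2700 W

Energy = ₹1740.96 ÷ ₹5.2/kWh = 334.8 kWh
Runtime = 4 h/day × 31 days = 124 h
Power = 334.8 kWh ÷ 124 h = 2.7 kW = 2700 W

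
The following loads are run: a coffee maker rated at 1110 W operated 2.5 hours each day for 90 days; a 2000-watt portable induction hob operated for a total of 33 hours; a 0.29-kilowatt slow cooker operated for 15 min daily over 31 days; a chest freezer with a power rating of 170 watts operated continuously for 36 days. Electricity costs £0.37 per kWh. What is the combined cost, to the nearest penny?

coffee maker: Runtime = 2.5 h/day × 90 days = 225 h
coffee maker: 1.11 kW × 225 h = 249.75 kWh
portable induction hob: 2 kW × 33 h = 66 kWh
slow cooker: Runtime = 15 min × 31 = 465 min = 7.75 h
slow cooker: 0.29 kW × 7.75 h = 2.2475 kWh
chest freezer: Runtime = 24 h × 36 = 864 h
chest freezer: 0.17 kW × 864 h = 146.88 kWh
Total energy = 464.8775 kWh
Cost = 464.8775 × £0.37 = £172.00

£172.00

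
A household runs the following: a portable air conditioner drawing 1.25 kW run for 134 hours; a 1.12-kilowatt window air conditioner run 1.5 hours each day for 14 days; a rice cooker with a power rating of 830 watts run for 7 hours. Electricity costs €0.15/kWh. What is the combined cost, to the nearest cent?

€29.52

portable air conditioner: 1.25 kW × 134 h = 167.5 kWh
window air conditioner: Runtime = 1.5 h/day × 14 days = 21 h
window air conditioner: 1.12 kW × 21 h = 23.52 kWh
rice cooker: 0.83 kW × 7 h = 5.81 kWh
Total energy = 196.83 kWh
Cost = 196.83 × €0.15 = €29.52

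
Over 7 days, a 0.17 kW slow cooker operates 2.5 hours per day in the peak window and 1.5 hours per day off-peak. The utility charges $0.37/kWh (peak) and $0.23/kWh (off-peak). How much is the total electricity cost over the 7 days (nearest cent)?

Peak energy = 0.17 kW × 2.5 h × 7 = 2.975 kWh
Off-peak energy = 0.17 kW × 1.5 h × 7 = 1.785 kWh
Cost = 2.975 × $0.37 + 1.785 × $0.23 = $1.10075 + $0.41055 = $1.51

$1.51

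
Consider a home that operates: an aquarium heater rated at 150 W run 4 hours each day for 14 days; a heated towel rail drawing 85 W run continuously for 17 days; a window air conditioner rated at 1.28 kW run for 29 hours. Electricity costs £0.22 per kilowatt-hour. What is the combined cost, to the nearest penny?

aquarium heater: Runtime = 4 h/day × 14 days = 56 h
aquarium heater: 0.15 kW × 56 h = 8.4 kWh
heated towel rail: Runtime = 24 h × 17 = 408 h
heated towel rail: 0.085 kW × 408 h = 34.68 kWh
window air conditioner: 1.28 kW × 29 h = 37.12 kWh
Total energy = 80.2 kWh
Cost = 80.2 × £0.22 = £17.64

£17.64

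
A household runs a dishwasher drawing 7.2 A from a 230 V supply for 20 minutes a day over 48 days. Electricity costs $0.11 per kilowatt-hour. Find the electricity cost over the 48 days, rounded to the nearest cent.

Power = 7.2 A × 230 V = 1656 W = 1.656 kW
Runtime = 20 min × 48 = 960 min = 16 h
Energy = 1.656 kW × 16 h = 26.496 kWh
Cost = 26.496 kWh × $0.11/kWh = $2.91

$2.91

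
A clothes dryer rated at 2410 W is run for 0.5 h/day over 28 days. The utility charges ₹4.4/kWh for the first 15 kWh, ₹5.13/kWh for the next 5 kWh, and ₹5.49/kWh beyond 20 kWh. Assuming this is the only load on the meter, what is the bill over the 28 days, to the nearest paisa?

Runtime = 0.5 h/day × 28 days = 14 h
Energy = 2.41 kW × 14 h = 33.74 kWh
Tier 1 (0–15 kWh): 15 × ₹4.4 = ₹66
Tier 2 (15–20 kWh): 5 × ₹5.13 = ₹25.65
Above 20 kWh: 13.74 × ₹5.49 = ₹75.4326
Bill = ₹167.08

₹167.08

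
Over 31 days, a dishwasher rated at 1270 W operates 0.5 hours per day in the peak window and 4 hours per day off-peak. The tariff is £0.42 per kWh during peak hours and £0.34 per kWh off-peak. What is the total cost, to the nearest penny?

Peak energy = 1.27 kW × 0.5 h × 31 = 19.685 kWh
Off-peak energy = 1.27 kW × 4 h × 31 = 157.48 kWh
Cost = 19.685 × £0.42 + 157.48 × £0.34 = £8.2677 + £53.5432 = £61.81

£61.81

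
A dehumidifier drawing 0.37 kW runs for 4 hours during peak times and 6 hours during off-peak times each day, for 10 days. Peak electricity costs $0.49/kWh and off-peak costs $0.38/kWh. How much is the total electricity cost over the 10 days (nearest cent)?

$15.69

Peak energy = 0.37 kW × 4 h × 10 = 14.8 kWh
Off-peak energy = 0.37 kW × 6 h × 10 = 22.2 kWh
Cost = 14.8 × $0.49 + 22.2 × $0.38 = $7.252 + $8.436 = $15.69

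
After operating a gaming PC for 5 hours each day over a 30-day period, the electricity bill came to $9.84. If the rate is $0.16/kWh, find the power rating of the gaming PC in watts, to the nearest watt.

410 W

Energy = $9.84 ÷ $0.16/kWh = 61.5 kWh
Runtime = 5 h/day × 30 days = 150 h
Power = 61.5 kWh ÷ 150 h = 0.41 kW = 410 W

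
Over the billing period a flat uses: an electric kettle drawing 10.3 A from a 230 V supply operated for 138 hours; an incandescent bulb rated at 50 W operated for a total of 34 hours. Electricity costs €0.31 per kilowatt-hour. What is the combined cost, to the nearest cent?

€101.87

electric kettle: Power = 10.3 A × 230 V = 2369 W = 2.369 kW
electric kettle: 2.369 kW × 138 h = 326.922 kWh
incandescent bulb: 0.05 kW × 34 h = 1.7 kWh
Total energy = 328.622 kWh
Cost = 328.622 × €0.31 = €101.87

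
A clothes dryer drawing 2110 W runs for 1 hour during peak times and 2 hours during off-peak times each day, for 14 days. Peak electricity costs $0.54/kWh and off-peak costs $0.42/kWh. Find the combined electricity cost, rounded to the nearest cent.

Peak energy = 2.11 kW × 1 h × 14 = 29.54 kWh
Off-peak energy = 2.11 kW × 2 h × 14 = 59.08 kWh
Cost = 29.54 × $0.54 + 59.08 × $0.42 = $15.9516 + $24.8136 = $40.77

$40.77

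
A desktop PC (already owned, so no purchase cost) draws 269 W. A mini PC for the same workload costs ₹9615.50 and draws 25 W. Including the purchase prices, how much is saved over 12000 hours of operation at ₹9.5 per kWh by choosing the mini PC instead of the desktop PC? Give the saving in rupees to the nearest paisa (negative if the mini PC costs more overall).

desktop PC: ₹0.00 + (269/1000) kW × 12000 h × ₹9.5 = ₹0.00 + ₹30666 = ₹30666
mini PC: ₹9615.50 + (25/1000) kW × 12000 h × ₹9.5 = ₹9615.50 + ₹2850 = ₹12465.5
Saving = ₹30666 − ₹12465.5 = ₹18200.5

₹18200.50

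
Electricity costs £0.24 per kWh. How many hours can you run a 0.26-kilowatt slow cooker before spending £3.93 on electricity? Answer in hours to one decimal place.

63.0 h

Energy available = £3.93 ÷ £0.24/kWh = 16.375 kWh
Hours = 16.375 kWh ÷ 0.26 kW = 63.0 h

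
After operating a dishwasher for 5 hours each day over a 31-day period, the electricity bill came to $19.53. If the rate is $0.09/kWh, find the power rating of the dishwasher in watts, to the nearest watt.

1400 W

Energy = $19.53 ÷ $0.09/kWh = 217 kWh
Runtime = 5 h/day × 31 days = 155 h
Power = 217 kWh ÷ 155 h = 1.4 kW = 1400 W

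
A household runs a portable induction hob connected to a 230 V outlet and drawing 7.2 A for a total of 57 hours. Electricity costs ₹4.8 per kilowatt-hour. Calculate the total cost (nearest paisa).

Power = 7.2 A × 230 V = 1656 W = 1.656 kW
Energy = 1.656 kW × 57 h = 94.392 kWh
Cost = 94.392 kWh × ₹4.8/kWh = ₹453.08

₹453.08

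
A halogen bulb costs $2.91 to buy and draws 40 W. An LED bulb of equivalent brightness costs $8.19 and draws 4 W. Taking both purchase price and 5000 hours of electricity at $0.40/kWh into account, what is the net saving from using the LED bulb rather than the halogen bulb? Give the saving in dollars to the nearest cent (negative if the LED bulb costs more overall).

halogen bulb: $2.91 + (40/1000) kW × 5000 h × $0.40 = $2.91 + $80 = $82.91
LED bulb: $8.19 + (4/1000) kW × 5000 h × $0.40 = $8.19 + $8 = $16.19
Saving = $82.91 − $16.19 = $66.72

$66.72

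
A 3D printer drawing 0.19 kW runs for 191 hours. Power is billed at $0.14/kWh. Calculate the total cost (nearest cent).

Energy = 0.19 kW × 191 h = 36.29 kWh
Cost = 36.29 kWh × $0.14/kWh = $5.08

$5.08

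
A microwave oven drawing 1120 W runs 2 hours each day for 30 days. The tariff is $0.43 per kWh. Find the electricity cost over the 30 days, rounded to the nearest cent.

$28.90

Runtime = 2 h/day × 30 days = 60 h
Energy = 1.12 kW × 60 h = 67.2 kWh
Cost = 67.2 kWh × $0.43/kWh = $28.90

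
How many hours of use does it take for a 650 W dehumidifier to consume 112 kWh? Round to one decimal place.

Hours = 112 kWh ÷ 0.65 kW = 172.3 h

172.3 h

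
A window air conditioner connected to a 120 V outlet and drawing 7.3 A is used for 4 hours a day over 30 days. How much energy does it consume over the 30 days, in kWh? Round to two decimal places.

105.12 kWh

Power = 7.3 A × 120 V = 876 W = 0.876 kW
Runtime = 4 h/day × 30 days = 120 h
Energy = 0.876 kW × 120 h = 105.12 kWh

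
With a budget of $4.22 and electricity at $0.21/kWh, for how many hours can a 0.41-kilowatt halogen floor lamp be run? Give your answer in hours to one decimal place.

49.0 h

Energy available = $4.22 ÷ $0.21/kWh = 20.0952 kWh
Hours = 20.0952 kWh ÷ 0.41 kW = 49.0 h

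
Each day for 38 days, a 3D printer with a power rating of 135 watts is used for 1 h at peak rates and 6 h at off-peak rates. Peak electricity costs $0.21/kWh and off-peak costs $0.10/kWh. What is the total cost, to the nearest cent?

Peak energy = 0.135 kW × 1 h × 38 = 5.13 kWh
Off-peak energy = 0.135 kW × 6 h × 38 = 30.78 kWh
Cost = 5.13 × $0.21 + 30.78 × $0.10 = $1.0773 + $3.078 = $4.16

$4.16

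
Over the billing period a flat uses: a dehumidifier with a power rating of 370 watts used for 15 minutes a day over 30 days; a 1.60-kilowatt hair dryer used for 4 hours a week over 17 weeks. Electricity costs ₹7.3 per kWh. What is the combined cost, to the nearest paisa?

₹814.50

dehumidifier: Runtime = 15 min × 30 = 450 min = 7.5 h
dehumidifier: 0.37 kW × 7.5 h = 2.775 kWh
hair dryer: Runtime = 4 h/week × 17 weeks = 68 h
hair dryer: 1.6 kW × 68 h = 108.8 kWh
Total energy = 111.575 kWh
Cost = 111.575 × ₹7.3 = ₹814.50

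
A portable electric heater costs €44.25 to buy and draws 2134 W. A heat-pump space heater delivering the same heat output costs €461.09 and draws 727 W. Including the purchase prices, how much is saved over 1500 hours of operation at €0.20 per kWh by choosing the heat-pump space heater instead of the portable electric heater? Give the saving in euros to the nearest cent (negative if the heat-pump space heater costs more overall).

€5.26

portable electric heater: €44.25 + (2134/1000) kW × 1500 h × €0.20 = €44.25 + €640.2 = €684.45
heat-pump space heater: €461.09 + (727/1000) kW × 1500 h × €0.20 = €461.09 + €218.1 = €679.19
Saving = €684.45 − €679.19 = €5.26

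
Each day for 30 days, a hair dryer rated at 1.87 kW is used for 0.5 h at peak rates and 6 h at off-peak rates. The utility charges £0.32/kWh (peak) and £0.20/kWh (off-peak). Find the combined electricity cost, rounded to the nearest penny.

£76.30

Peak energy = 1.87 kW × 0.5 h × 30 = 28.05 kWh
Off-peak energy = 1.87 kW × 6 h × 30 = 336.6 kWh
Cost = 28.05 × £0.32 + 336.6 × £0.20 = £8.976 + £67.32 = £76.30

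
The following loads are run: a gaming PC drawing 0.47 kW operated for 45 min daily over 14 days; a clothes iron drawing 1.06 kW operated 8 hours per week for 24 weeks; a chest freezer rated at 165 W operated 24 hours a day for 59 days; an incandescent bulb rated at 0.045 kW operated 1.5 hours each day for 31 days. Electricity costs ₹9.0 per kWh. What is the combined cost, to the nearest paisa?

₹3997.69

gaming PC: Runtime = 45 min × 14 = 630 min = 10.5 h
gaming PC: 0.47 kW × 10.5 h = 4.935 kWh
clothes iron: Runtime = 8 h/week × 24 weeks = 192 h
clothes iron: 1.06 kW × 192 h = 203.52 kWh
chest freezer: Runtime = 24 h × 59 = 1416 h
chest freezer: 0.165 kW × 1416 h = 233.64 kWh
incandescent bulb: Runtime = 1.5 h/day × 31 days = 46.5 h
incandescent bulb: 0.045 kW × 46.5 h = 2.0925 kWh
Total energy = 444.1875 kWh
Cost = 444.1875 × ₹9.0 = ₹3997.69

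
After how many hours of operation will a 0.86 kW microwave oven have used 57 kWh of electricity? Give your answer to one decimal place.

Hours = 57 kWh ÷ 0.86 kW = 66.3 h

66.3 h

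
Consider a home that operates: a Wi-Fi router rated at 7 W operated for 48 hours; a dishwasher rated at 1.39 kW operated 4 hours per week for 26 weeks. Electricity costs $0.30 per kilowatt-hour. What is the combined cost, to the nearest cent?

$43.47

Wi-Fi router: 0.007 kW × 48 h = 0.336 kWh
dishwasher: Runtime = 4 h/week × 26 weeks = 104 h
dishwasher: 1.39 kW × 104 h = 144.56 kWh
Total energy = 144.896 kWh
Cost = 144.896 × $0.30 = $43.47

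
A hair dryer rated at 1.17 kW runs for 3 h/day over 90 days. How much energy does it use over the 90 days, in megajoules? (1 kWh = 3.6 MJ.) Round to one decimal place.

1137.2 MJ

Runtime = 3 h/day × 90 days = 270 h
Energy = 1.17 kW × 270 h = 315.9 kWh
= 315.9 × 3.6 MJ = 1137.2 MJ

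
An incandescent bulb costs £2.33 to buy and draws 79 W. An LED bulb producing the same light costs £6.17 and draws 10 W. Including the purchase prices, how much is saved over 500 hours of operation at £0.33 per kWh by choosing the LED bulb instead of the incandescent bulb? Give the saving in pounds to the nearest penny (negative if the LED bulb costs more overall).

£7.55

incandescent bulb: £2.33 + (79/1000) kW × 500 h × £0.33 = £2.33 + £13.035 = £15.365
LED bulb: £6.17 + (10/1000) kW × 500 h × £0.33 = £6.17 + £1.65 = £7.82
Saving = £15.365 − £7.82 = £7.545 → £7.55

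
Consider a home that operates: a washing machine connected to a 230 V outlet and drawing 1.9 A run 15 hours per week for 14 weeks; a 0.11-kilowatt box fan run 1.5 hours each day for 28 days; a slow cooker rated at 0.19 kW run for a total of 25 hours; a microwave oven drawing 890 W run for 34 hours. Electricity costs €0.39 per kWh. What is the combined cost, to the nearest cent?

washing machine: Power = 1.9 A × 230 V = 437 W = 0.437 kW
washing machine: Runtime = 15 h/week × 14 weeks = 210 h
washing machine: 0.437 kW × 210 h = 91.77 kWh
box fan: Runtime = 1.5 h/day × 28 days = 42 h
box fan: 0.11 kW × 42 h = 4.62 kWh
slow cooker: 0.19 kW × 25 h = 4.75 kWh
microwave oven: 0.89 kW × 34 h = 30.26 kWh
Total energy = 131.4 kWh
Cost = 131.4 × €0.39 = €51.25

€51.25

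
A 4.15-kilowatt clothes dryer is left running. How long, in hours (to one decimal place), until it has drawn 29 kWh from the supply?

Hours = 29 kWh ÷ 4.15 kW = 7.0 h

7.0 h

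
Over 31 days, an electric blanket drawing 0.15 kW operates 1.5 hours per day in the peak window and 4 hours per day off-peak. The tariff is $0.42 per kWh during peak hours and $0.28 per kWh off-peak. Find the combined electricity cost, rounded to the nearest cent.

Peak energy = 0.15 kW × 1.5 h × 31 = 6.975 kWh
Off-peak energy = 0.15 kW × 4 h × 31 = 18.6 kWh
Cost = 6.975 × $0.42 + 18.6 × $0.28 = $2.9295 + $5.208 = $8.14

$8.14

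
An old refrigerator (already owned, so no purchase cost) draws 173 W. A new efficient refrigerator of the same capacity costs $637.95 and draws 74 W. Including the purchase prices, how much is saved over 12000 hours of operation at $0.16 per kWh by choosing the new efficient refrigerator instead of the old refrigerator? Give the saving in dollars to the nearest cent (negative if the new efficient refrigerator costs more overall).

-$447.87

old refrigerator: $0.00 + (173/1000) kW × 12000 h × $0.16 = $0.00 + $332.16 = $332.16
new efficient refrigerator: $637.95 + (74/1000) kW × 12000 h × $0.16 = $637.95 + $142.08 = $780.03
Saving = $332.16 − $780.03 = −$447.87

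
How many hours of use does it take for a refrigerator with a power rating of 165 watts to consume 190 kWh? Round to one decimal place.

1151.5 h

Hours = 190 kWh ÷ 0.165 kW = 1151.5 h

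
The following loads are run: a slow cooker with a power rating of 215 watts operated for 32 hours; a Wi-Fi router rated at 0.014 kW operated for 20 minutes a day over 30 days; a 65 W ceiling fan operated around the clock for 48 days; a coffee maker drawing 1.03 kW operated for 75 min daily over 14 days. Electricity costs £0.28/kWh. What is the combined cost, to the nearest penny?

slow cooker: 0.215 kW × 32 h = 6.88 kWh
Wi-Fi router: Runtime = 20 min × 30 = 600 min = 10 h
Wi-Fi router: 0.014 kW × 10 h = 0.14 kWh
ceiling fan: Runtime = 24 h × 48 = 1152 h
ceiling fan: 0.065 kW × 1152 h = 74.88 kWh
coffee maker: Runtime = 75 min × 14 = 1050 min = 17.5 h
coffee maker: 1.03 kW × 17.5 h = 18.025 kWh
Total energy = 99.925 kWh
Cost = 99.925 × £0.28 = £27.98

£27.98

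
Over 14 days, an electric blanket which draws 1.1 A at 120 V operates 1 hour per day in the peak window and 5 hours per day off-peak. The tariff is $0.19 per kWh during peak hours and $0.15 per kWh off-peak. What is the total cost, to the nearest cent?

Power = 1.1 A × 120 V = 132 W = 0.132 kW
Peak energy = 0.132 kW × 1 h × 14 = 1.848 kWh
Off-peak energy = 0.132 kW × 5 h × 14 = 9.24 kWh
Cost = 1.848 × $0.19 + 9.24 × $0.15 = $0.35112 + $1.386 = $1.74

$1.74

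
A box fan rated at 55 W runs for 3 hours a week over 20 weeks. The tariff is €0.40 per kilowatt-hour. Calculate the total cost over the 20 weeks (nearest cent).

€1.32

Runtime = 3 h/week × 20 weeks = 60 h
Energy = 0.055 kW × 60 h = 3.3 kWh
Cost = 3.3 kWh × €0.40/kWh = €1.32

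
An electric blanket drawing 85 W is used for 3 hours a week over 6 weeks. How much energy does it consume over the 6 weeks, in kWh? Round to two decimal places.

1.53 kWh

Runtime = 3 h/week × 6 weeks = 18 h
Energy = 0.085 kW × 18 h = 1.53 kWh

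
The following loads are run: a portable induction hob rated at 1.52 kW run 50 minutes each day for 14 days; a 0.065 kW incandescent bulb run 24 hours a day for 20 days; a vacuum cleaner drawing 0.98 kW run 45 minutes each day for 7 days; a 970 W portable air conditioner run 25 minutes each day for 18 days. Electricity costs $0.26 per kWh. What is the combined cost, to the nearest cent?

portable induction hob: Runtime = 50 min × 14 = 700 min = 11.666666… h
portable induction hob: 1.52 kW × 11.666666… h = 17.733333… kWh
incandescent bulb: Runtime = 24 h × 20 = 480 h
incandescent bulb: 0.065 kW × 480 h = 31.2 kWh
vacuum cleaner: Runtime = 45 min × 7 = 315 min = 5.25 h
vacuum cleaner: 0.98 kW × 5.25 h = 5.145 kWh
portable air conditioner: Runtime = 25 min × 18 = 450 min = 7.5 h
portable air conditioner: 0.97 kW × 7.5 h = 7.275 kWh
Total energy = 61.353333… kWh
Cost = 61.353333… × $0.26 = $15.95

$15.95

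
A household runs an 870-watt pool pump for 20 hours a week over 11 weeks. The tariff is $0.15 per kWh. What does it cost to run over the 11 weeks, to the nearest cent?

$28.71

Runtime = 20 h/week × 11 weeks = 220 h
Energy = 0.87 kW × 220 h = 191.4 kWh
Cost = 191.4 kWh × $0.15/kWh = $28.71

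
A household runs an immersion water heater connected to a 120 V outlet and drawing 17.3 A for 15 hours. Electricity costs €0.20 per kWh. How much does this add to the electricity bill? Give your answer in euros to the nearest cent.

Power = 17.3 A × 120 V = 2076 W = 2.076 kW
Energy = 2.076 kW × 15 h = 31.14 kWh
Cost = 31.14 kWh × €0.20/kWh = €6.23

€6.23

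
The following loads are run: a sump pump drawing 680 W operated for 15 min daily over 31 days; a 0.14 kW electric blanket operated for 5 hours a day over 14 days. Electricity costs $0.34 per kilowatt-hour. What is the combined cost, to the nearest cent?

$5.12

sump pump: Runtime = 15 min × 31 = 465 min = 7.75 h
sump pump: 0.68 kW × 7.75 h = 5.27 kWh
electric blanket: Runtime = 5 h/day × 14 days = 70 h
electric blanket: 0.14 kW × 70 h = 9.8 kWh
Total energy = 15.07 kWh
Cost = 15.07 × $0.34 = $5.12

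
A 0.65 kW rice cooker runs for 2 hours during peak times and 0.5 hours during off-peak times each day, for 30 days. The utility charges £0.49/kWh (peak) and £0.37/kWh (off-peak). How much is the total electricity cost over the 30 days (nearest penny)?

£22.72

Peak energy = 0.65 kW × 2 h × 30 = 39 kWh
Off-peak energy = 0.65 kW × 0.5 h × 30 = 9.75 kWh
Cost = 39 × £0.49 + 9.75 × £0.37 = £19.11 + £3.6075 = £22.72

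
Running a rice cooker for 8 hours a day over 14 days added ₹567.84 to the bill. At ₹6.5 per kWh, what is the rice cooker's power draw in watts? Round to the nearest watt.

Energy = ₹567.84 ÷ ₹6.5/kWh = 87.36 kWh
Runtime = 8 h/day × 14 days = 112 h
Power = 87.36 kWh ÷ 112 h = 0.78 kW = 780 W

780 W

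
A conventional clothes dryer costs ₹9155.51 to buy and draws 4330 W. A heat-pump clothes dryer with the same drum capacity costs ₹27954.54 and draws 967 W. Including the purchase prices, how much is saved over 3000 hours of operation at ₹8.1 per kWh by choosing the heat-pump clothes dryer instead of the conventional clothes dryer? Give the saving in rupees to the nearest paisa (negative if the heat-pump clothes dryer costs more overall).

₹62921.87

conventional clothes dryer: ₹9155.51 + (4330/1000) kW × 3000 h × ₹8.1 = ₹9155.51 + ₹105219 = ₹114374.51
heat-pump clothes dryer: ₹27954.54 + (967/1000) kW × 3000 h × ₹8.1 = ₹27954.54 + ₹23498.1 = ₹51452.64
Saving = ₹114374.51 − ₹51452.64 = ₹62921.87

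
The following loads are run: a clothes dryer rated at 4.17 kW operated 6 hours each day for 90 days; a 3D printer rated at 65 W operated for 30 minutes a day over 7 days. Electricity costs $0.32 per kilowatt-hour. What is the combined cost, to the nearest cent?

$720.65

clothes dryer: Runtime = 6 h/day × 90 days = 540 h
clothes dryer: 4.17 kW × 540 h = 2251.8 kWh
3D printer: Runtime = 30 min × 7 = 210 min = 3.5 h
3D printer: 0.065 kW × 3.5 h = 0.2275 kWh
Total energy = 2252.0275 kWh
Cost = 2252.0275 × $0.32 = $720.65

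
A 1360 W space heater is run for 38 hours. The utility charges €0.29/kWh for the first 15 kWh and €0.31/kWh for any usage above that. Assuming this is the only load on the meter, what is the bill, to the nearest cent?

Energy = 1.36 kW × 38 h = 51.68 kWh
Tier 1 (0–15 kWh): 15 × €0.29 = €4.35
Above 15 kWh: 36.68 × €0.31 = €11.3708
Bill = €15.72

€15.72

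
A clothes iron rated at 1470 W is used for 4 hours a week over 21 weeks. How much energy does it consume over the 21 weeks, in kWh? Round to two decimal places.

123.48 kWh

Runtime = 4 h/week × 21 weeks = 84 h
Energy = 1.47 kW × 84 h = 123.48 kWh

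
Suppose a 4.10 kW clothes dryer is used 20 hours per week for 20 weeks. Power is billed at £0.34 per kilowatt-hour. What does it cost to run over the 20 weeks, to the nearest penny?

£557.60

Runtime = 20 h/week × 20 weeks = 400 h
Energy = 4.1 kW × 400 h = 1640 kWh
Cost = 1640 kWh × £0.34/kWh = £557.60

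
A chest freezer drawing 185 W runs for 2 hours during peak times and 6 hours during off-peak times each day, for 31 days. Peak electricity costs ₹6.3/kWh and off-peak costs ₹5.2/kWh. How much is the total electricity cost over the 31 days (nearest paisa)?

Peak energy = 0.185 kW × 2 h × 31 = 11.47 kWh
Off-peak energy = 0.185 kW × 6 h × 31 = 34.41 kWh
Cost = 11.47 × ₹6.3 + 34.41 × ₹5.2 = ₹72.261 + ₹178.932 = ₹251.19

₹251.19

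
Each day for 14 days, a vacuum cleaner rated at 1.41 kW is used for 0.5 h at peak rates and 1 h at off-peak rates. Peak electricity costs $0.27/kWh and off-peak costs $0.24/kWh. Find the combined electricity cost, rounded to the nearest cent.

Peak energy = 1.41 kW × 0.5 h × 14 = 9.87 kWh
Off-peak energy = 1.41 kW × 1 h × 14 = 19.74 kWh
Cost = 9.87 × $0.27 + 19.74 × $0.24 = $2.6649 + $4.7376 = $7.40

$7.40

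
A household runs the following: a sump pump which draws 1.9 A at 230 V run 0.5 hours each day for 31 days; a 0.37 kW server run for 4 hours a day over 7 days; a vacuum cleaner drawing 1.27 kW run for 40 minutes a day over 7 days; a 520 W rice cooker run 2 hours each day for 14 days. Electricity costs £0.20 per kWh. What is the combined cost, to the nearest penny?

sump pump: Power = 1.9 A × 230 V = 437 W = 0.437 kW
sump pump: Runtime = 0.5 h/day × 31 days = 15.5 h
sump pump: 0.437 kW × 15.5 h = 6.7735 kWh
server: Runtime = 4 h/day × 7 days = 28 h
server: 0.37 kW × 28 h = 10.36 kWh
vacuum cleaner: Runtime = 40 min × 7 = 280 min = 4.666666… h
vacuum cleaner: 1.27 kW × 4.666666… h = 5.926666… kWh
rice cooker: Runtime = 2 h/day × 14 days = 28 h
rice cooker: 0.52 kW × 28 h = 14.56 kWh
Total energy = 37.620166… kWh
Cost = 37.620166… × £0.20 = £7.52

£7.52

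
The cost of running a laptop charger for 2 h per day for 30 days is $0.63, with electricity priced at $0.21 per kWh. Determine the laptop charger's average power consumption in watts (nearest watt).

Energy = $0.63 ÷ $0.21/kWh = 3 kWh
Runtime = 2 h/day × 30 days = 60 h
Power = 3 kWh ÷ 60 h = 0.05 kW = 50 W

50 W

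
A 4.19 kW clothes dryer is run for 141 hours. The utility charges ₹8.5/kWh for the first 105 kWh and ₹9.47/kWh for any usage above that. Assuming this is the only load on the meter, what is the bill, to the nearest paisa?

Energy = 4.19 kW × 141 h = 590.79 kWh
Tier 1 (0–105 kWh): 105 × ₹8.5 = ₹892.5
Above 105 kWh: 485.79 × ₹9.47 = ₹4600.4313
Bill = ₹5492.93

₹5492.93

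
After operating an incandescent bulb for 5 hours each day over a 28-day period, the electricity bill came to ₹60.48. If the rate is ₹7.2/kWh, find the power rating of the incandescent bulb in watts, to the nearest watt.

Energy = ₹60.48 ÷ ₹7.2/kWh = 8.4 kWh
Runtime = 5 h/day × 28 days = 140 h
Power = 8.4 kWh ÷ 140 h = 0.06 kW = 60 W

60 W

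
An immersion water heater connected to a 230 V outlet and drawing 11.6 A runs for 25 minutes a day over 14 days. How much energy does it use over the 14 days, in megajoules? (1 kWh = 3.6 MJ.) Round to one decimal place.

56.0 MJ

Power = 11.6 A × 230 V = 2668 W = 2.668 kW
Runtime = 25 min × 14 = 350 min = 5.833333… h
Energy = 2.668 kW × 5.833333… h = 15.563333… kWh
= 15.563333… × 3.6 MJ = 56.0 MJ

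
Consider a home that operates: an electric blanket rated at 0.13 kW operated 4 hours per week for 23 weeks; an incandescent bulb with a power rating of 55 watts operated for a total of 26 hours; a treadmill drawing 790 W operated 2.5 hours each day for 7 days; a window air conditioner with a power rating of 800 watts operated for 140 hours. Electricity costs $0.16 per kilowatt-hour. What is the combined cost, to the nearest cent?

electric blanket: Runtime = 4 h/week × 23 weeks = 92 h
electric blanket: 0.13 kW × 92 h = 11.96 kWh
incandescent bulb: 0.055 kW × 26 h = 1.43 kWh
treadmill: Runtime = 2.5 h/day × 7 days = 17.5 h
treadmill: 0.79 kW × 17.5 h = 13.825 kWh
window air conditioner: 0.8 kW × 140 h = 112 kWh
Total energy = 139.215 kWh
Cost = 139.215 × $0.16 = $22.27

$22.27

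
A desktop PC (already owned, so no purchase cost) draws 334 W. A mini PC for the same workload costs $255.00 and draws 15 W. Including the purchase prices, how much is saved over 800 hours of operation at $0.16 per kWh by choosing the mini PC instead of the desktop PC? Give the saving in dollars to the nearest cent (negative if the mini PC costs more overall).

-$214.17

desktop PC: $0.00 + (334/1000) kW × 800 h × $0.16 = $0.00 + $42.752 = $42.752
mini PC: $255.00 + (15/1000) kW × 800 h × $0.16 = $255.00 + $1.92 = $256.92
Saving = $42.752 − $256.92 = −$214.168 → -$214.17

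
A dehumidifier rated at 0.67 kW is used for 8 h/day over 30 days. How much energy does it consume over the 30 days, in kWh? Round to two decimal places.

Runtime = 8 h/day × 30 days = 240 h
Energy = 0.67 kW × 240 h = 160.8 kWh

160.80 kWh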